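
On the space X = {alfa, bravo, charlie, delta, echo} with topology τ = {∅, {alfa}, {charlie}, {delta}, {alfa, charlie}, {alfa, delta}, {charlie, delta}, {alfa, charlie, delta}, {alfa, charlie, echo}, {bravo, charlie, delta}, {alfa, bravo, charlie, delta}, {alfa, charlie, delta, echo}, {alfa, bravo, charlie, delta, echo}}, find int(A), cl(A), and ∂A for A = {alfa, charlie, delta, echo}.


int(A) = {alfa, charlie, delta, echo}, cl(A) = {alfa, bravo, charlie, delta, echo}, ∂A = {bravo}.

Closed sets in (X, τ) are complements of opens:
  closed(X, τ) = {∅, {bravo}, {echo}, {alfa, echo}, {bravo, delta}, {bravo, echo}, {alfa, bravo, echo}, {bravo, charlie, echo}, {bravo, delta, echo}, {alfa, bravo, charlie, echo}, {alfa, bravo, delta, echo}, {bravo, charlie, delta, echo}, {alfa, bravo, charlie, delta, echo}}.
int(A) = ⋃ {U ∈ τ : U ⊆ A}. Opens contained in A: ∅, {alfa}, {charlie}, {delta}, {alfa, charlie}, {alfa, delta}, {charlie, delta}, {alfa, charlie, delta}, {alfa, charlie, echo}, {alfa, charlie, delta, echo}.
Taking the union of these: int(A) = {alfa, charlie, delta, echo}.
cl(A) = ⋂ {C closed : A ⊆ C}. Closed sets containing A: {alfa, bravo, charlie, delta, echo}.
Intersecting these: cl(A) = {alfa, bravo, charlie, delta, echo}.
∂A = cl(A) ∖ int(A) = {alfa, bravo, charlie, delta, echo} ∖ {alfa, charlie, delta, echo} = {bravo}.


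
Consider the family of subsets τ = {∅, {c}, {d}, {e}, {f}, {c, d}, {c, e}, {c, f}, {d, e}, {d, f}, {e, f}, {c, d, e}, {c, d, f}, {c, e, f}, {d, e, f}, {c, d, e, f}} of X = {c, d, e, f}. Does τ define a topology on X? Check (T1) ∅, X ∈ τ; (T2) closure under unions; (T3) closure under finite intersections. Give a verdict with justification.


τ IS a topology on X.

Axiom (T1): ∅ ∈ τ? Yes; X ∈ τ? Yes.
Axiom (T2/T3): check pairwise unions and intersections of members of τ.
All pairwise intersections and unions checked — each lies in τ. Therefore τ satisfies (T1), (T2), (T3): it IS a topology on X.


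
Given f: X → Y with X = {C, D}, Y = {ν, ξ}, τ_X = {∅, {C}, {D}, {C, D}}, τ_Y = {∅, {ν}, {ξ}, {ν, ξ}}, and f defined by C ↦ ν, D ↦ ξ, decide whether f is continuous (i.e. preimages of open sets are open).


f IS continuous.

Compute f^{-1}(U) for each U ∈ τ_Y:
  U = ∅: f^{-1}(U) = ∅ ∈ τ_X ✓.
  U = {ν}: f^{-1}(U) = {C} ∈ τ_X ✓.
  U = {ξ}: f^{-1}(U) = {D} ∈ τ_X ✓.
  U = {ν, ξ}: f^{-1}(U) = {C, D} ∈ τ_X ✓.
Every preimage lies in τ_X, so f IS continuous.


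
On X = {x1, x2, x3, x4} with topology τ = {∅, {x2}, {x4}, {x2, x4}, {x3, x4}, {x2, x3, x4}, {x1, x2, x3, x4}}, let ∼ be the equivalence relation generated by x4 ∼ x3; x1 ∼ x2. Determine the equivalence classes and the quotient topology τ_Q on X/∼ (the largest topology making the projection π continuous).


X/∼ = {[x1=x2], [x3=x4]}; |τ_Q| = 3.

Equivalence classes: [x1=x2], [x3=x4].
Quotient map π: X → X/∼ sends x1 ↦ [x1=x2], x2 ↦ [x1=x2], x3 ↦ [x3=x4], x4 ↦ [x3=x4].
For each subset V ⊆ X/∼, compute π^{-1}(V) ⊆ X and check whether π^{-1}(V) ∈ τ. V is open in τ_Q iff π^{-1}(V) ∈ τ.
  V = {}: π^{-1}(V) = ∅ ∈ τ ✓.
  V = {[x1=x2]}: π^{-1}(V) = {x1, x2} ∉ τ ✗.
  V = {[x3=x4]}: π^{-1}(V) = {x3, x4} ∈ τ ✓.
  V = {[x1=x2], [x3=x4]}: π^{-1}(V) = {x1, x2, x3, x4} ∈ τ ✓.
Open sets in the quotient: τ_Q = {{}, {[x3=x4]}, {[x1=x2], [x3=x4]}} (3 elements).


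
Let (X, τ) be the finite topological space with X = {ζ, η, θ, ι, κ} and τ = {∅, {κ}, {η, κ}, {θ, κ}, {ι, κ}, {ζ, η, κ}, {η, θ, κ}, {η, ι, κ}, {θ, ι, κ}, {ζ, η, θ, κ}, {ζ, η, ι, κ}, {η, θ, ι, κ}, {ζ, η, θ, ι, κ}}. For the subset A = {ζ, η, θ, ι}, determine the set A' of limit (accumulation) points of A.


A' = {ζ}

For each x ∈ X, list the open sets U ∈ τ with x ∈ U, then check whether U ∩ (A ∖ {x}) ≠ ∅ for every such U.
  x = ζ: opens ∋ x are {ζ, η, κ}, {ζ, η, θ, κ}, {ζ, η, ι, κ}, {ζ, η, θ, ι, κ}; each meets A ∖ {ζ}, so x IS a limit point.
  x = η: open {η, κ} ∋ x has {η, κ} ∩ (A ∖ {η}) = ∅, so x is NOT a limit point.
  x = θ: open {θ, κ} ∋ x has {θ, κ} ∩ (A ∖ {θ}) = ∅, so x is NOT a limit point.
  x = ι: open {ι, κ} ∋ x has {ι, κ} ∩ (A ∖ {ι}) = ∅, so x is NOT a limit point.
  x = κ: open {κ} ∋ x has {κ} ∩ (A ∖ {κ}) = ∅, so x is NOT a limit point.
Collecting: A' = {ζ}.


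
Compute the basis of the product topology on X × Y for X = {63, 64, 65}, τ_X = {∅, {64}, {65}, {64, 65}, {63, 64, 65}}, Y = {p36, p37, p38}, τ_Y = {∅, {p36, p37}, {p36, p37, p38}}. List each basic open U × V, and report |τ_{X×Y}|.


Basis B = {∅ × ∅, {64} × {p36, p37}, {65} × {p36, p37}, {64} × {p36, p37, p38}, {65} × {p36, p37, p38}, {64, 65} × {p36, p37}, {63, 64, 65} × {p36, p37}, {64, 65} × {p36, p37, p38}, {63, 64, 65} × {p36, p37, p38}}; |τ_{X×Y}| = 14.

Enumerate products U × V with U ∈ τ_X, V ∈ τ_Y (deduplicated):
  ∅ × ∅ = {} (∅)
  {64} × {p36, p37} = {(64,p36), (64,p37)}
  {65} × {p36, p37} = {(65,p36), (65,p37)}
  {64} × {p36, p37, p38} = {(64,p36), (64,p37), (64,p38)}
  {65} × {p36, p37, p38} = {(65,p36), (65,p37), (65,p38)}
  {64, 65} × {p36, p37} = {(64,p36), (64,p37), (65,p36), (65,p37)}
  {63, 64, 65} × {p36, p37} = {(63,p36), (63,p37), (64,p36), (64,p37), (65,p36), (65,p37)}
  {64, 65} × {p36, p37, p38} = {(64,p36), (64,p37), (64,p38), (65,p36), (65,p37), (65,p38)}
  {63, 64, 65} × {p36, p37, p38} = {(63,p36), (63,p37), (63,p38), (64,p36), (64,p37), (64,p38), (65,p36), (65,p37), (65,p38)}
These 9 distinct sets form the basis B.
Close under arbitrary unions to get τ_{X×Y}; counting gives |τ_{X×Y}| = 14.


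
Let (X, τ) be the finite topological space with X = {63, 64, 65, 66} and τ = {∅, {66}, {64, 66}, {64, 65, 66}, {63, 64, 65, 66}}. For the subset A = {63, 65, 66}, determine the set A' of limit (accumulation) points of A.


A' = {63, 64, 65}

For each x ∈ X, list the open sets U ∈ τ with x ∈ U, then check whether U ∩ (A ∖ {x}) ≠ ∅ for every such U.
  x = 63: opens ∋ x are {63, 64, 65, 66}; each meets A ∖ {63}, so x IS a limit point.
  x = 64: opens ∋ x are {64, 66}, {64, 65, 66}, {63, 64, 65, 66}; each meets A ∖ {64}, so x IS a limit point.
  x = 65: opens ∋ x are {64, 65, 66}, {63, 64, 65, 66}; each meets A ∖ {65}, so x IS a limit point.
  x = 66: open {66} ∋ x has {66} ∩ (A ∖ {66}) = ∅, so x is NOT a limit point.
Collecting: A' = {63, 64, 65}.


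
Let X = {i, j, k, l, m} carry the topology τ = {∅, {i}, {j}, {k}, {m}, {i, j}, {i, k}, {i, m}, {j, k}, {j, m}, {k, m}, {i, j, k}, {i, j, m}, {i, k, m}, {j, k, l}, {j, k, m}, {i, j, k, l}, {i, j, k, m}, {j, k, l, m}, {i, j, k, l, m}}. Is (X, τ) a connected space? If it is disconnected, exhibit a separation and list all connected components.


(X, τ) is disconnected; components = [{i}, {m}, {j, k, l}].

Find clopen sets (U ∈ τ with X ∖ U ∈ τ):
  U = ∅, X ∖ U = {i, j, k, l, m} — both open, so U is clopen.
  U = {i}, X ∖ U = {j, k, l, m} — both open, so U is clopen.
  U = {m}, X ∖ U = {i, j, k, l} — both open, so U is clopen.
  U = {i, m}, X ∖ U = {j, k, l} — both open, so U is clopen.
  U = {j, k, l}, X ∖ U = {i, m} — both open, so U is clopen.
  U = {i, j, k, l}, X ∖ U = {m} — both open, so U is clopen.
  U = {j, k, l, m}, X ∖ U = {i} — both open, so U is clopen.
  U = {i, j, k, l, m}, X ∖ U = ∅ — both open, so U is clopen.
Nontrivial clopen(s) exist: e.g. {j, k, l, m}. So (X, τ) is disconnected.
Compute connected components by grouping points that agree on all clopens:
  component: {i}
  component: {m}
  component: {j, k, l}


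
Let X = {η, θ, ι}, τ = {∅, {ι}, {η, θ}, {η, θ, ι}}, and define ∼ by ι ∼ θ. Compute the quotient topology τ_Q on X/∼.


X/∼ = {[η], [θ=ι]}; |τ_Q| = 2.

Equivalence classes: [η], [θ=ι].
Quotient map π: X → X/∼ sends η ↦ [η], θ ↦ [θ=ι], ι ↦ [θ=ι].
For each subset V ⊆ X/∼, compute π^{-1}(V) ⊆ X and check whether π^{-1}(V) ∈ τ. V is open in τ_Q iff π^{-1}(V) ∈ τ.
  V = {}: π^{-1}(V) = ∅ ∈ τ ✓.
  V = {[η]}: π^{-1}(V) = {η} ∉ τ ✗.
  V = {[θ=ι]}: π^{-1}(V) = {θ, ι} ∉ τ ✗.
  V = {[η], [θ=ι]}: π^{-1}(V) = {η, θ, ι} ∈ τ ✓.
Open sets in the quotient: τ_Q = {{}, {[η], [θ=ι]}} (2 elements).


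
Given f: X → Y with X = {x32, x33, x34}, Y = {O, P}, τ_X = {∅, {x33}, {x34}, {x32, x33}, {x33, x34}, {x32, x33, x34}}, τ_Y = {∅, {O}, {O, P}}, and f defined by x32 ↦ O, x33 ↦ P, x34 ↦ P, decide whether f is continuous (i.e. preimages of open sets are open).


f is NOT continuous.

Compute f^{-1}(U) for each U ∈ τ_Y:
  U = ∅: f^{-1}(U) = ∅ ∈ τ_X ✓.
  U = {O}: f^{-1}(U) = {x32} ∉ τ_X ✗.
  U = {O, P}: f^{-1}(U) = {x32, x33, x34} ∈ τ_X ✓.
Found U = {O} with f^{-1}(U) = {x32} not in τ_X. Therefore f is NOT continuous.


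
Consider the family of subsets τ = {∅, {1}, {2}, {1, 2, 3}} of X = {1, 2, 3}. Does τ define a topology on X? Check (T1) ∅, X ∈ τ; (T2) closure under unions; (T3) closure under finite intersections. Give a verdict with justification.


τ is NOT a topology on X.

Axiom (T1): ∅ ∈ τ? Yes; X ∈ τ? Yes.
Axiom (T2/T3): check pairwise unions and intersections of members of τ.
Counterexample for (T2): {1} ∪ {2} = {1, 2} ∉ τ. Therefore τ is NOT a topology.


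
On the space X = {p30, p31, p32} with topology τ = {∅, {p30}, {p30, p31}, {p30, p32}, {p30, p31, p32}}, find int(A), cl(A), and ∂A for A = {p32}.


int(A) = ∅, cl(A) = {p32}, ∂A = {p32}.

Closed sets in (X, τ) are complements of opens:
  closed(X, τ) = {∅, {p31}, {p32}, {p31, p32}, {p30, p31, p32}}.
int(A) = ⋃ {U ∈ τ : U ⊆ A}. Opens contained in A: ∅.
Taking the union of these: int(A) = ∅.
cl(A) = ⋂ {C closed : A ⊆ C}. Closed sets containing A: {p32}, {p31, p32}, {p30, p31, p32}.
Intersecting these: cl(A) = {p32}.
∂A = cl(A) ∖ int(A) = {p32} ∖ ∅ = {p32}.


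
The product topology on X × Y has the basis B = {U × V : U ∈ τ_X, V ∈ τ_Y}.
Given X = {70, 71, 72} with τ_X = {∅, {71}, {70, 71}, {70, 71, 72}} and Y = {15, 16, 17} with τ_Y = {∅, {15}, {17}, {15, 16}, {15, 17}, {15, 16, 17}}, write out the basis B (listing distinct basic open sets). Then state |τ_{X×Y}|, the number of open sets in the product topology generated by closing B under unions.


Basis B = {∅ × ∅, {71} × {15}, {71} × {17}, {70, 71} × {15}, {70, 71} × {17}, {71} × {15, 16}, {71} × {15, 17}, {70, 71, 72} × {15}, {70, 71, 72} × {17}, {71} × {15, 16, 17}, {70, 71} × {15, 16}, {70, 71} × {15, 17}, {70, 71} × {15, 16, 17}, {70, 71, 72} × {15, 16}, {70, 71, 72} × {15, 17}, {70, 71, 72} × {15, 16, 17}}; |τ_{X×Y}| = 40.

Enumerate products U × V with U ∈ τ_X, V ∈ τ_Y (deduplicated):
  ∅ × ∅ = {} (∅)
  {71} × {15} = {(71,15)}
  {71} × {17} = {(71,17)}
  {70, 71} × {15} = {(70,15), (71,15)}
  {70, 71} × {17} = {(70,17), (71,17)}
  {71} × {15, 16} = {(71,15), (71,16)}
  {71} × {15, 17} = {(71,15), (71,17)}
  {70, 71, 72} × {15} = {(70,15), (71,15), (72,15)}
  {70, 71, 72} × {17} = {(70,17), (71,17), (72,17)}
  {71} × {15, 16, 17} = {(71,15), (71,16), (71,17)}
  {70, 71} × {15, 16} = {(70,15), (70,16), (71,15), (71,16)}
  {70, 71} × {15, 17} = {(70,15), (70,17), (71,15), (71,17)}
  {70, 71} × {15, 16, 17} = {(70,15), (70,16), (70,17), (71,15), (71,16), (71,17)}
  {70, 71, 72} × {15, 16} = {(70,15), (70,16), (71,15), (71,16), (72,15), (72,16)}
  {70, 71, 72} × {15, 17} = {(70,15), (70,17), (71,15), (71,17), (72,15), (72,17)}
  {70, 71, 72} × {15, 16, 17} = {(70,15), (70,16), (70,17), (71,15), (71,16), (71,17), (72,15), (72,16), (72,17)}
These 16 distinct sets form the basis B.
Close under arbitrary unions to get τ_{X×Y}; counting gives |τ_{X×Y}| = 40.


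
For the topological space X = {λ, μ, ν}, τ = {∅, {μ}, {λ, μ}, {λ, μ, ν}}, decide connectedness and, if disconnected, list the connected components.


(X, τ) is connected.

Find clopen sets (U ∈ τ with X ∖ U ∈ τ):
  U = ∅, X ∖ U = {λ, μ, ν} — both open, so U is clopen.
  U = {λ, μ, ν}, X ∖ U = ∅ — both open, so U is clopen.
Only trivial clopens (∅ and X) exist, so (X, τ) is connected.
Compute connected components by grouping points that agree on all clopens:
  component: {λ, μ, ν}


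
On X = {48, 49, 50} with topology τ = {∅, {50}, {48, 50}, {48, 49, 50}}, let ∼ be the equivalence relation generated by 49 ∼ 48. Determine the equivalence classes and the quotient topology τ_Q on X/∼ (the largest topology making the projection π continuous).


X/∼ = {[48=49], [50]}; |τ_Q| = 3.

Equivalence classes: [48=49], [50].
Quotient map π: X → X/∼ sends 48 ↦ [48=49], 49 ↦ [48=49], 50 ↦ [50].
For each subset V ⊆ X/∼, compute π^{-1}(V) ⊆ X and check whether π^{-1}(V) ∈ τ. V is open in τ_Q iff π^{-1}(V) ∈ τ.
  V = {}: π^{-1}(V) = ∅ ∈ τ ✓.
  V = {[48=49]}: π^{-1}(V) = {48, 49} ∉ τ ✗.
  V = {[50]}: π^{-1}(V) = {50} ∈ τ ✓.
  V = {[48=49], [50]}: π^{-1}(V) = {48, 49, 50} ∈ τ ✓.
Open sets in the quotient: τ_Q = {{}, {[50]}, {[48=49], [50]}} (3 elements).


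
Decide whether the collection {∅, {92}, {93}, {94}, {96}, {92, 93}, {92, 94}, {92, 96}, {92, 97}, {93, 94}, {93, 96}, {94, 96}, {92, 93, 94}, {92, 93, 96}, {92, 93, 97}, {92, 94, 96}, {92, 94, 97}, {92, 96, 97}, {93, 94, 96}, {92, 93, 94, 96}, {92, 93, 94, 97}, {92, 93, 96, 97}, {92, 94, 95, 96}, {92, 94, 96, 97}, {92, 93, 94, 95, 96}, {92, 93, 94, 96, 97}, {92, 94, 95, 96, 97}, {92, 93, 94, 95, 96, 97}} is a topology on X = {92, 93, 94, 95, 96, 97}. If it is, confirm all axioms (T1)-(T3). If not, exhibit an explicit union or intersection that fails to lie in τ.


τ IS a topology on X.

Axiom (T1): ∅ ∈ τ? Yes; X ∈ τ? Yes.
Axiom (T2/T3): check pairwise unions and intersections of members of τ.
All pairwise intersections and unions checked — each lies in τ. Therefore τ satisfies (T1), (T2), (T3): it IS a topology on X.


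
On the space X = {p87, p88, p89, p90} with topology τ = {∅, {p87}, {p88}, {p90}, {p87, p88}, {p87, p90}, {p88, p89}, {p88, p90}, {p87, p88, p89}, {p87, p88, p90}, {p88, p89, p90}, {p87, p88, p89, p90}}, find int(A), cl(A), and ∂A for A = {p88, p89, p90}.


int(A) = {p88, p89, p90}, cl(A) = {p88, p89, p90}, ∂A = ∅.

Closed sets in (X, τ) are complements of opens:
  closed(X, τ) = {∅, {p87}, {p89}, {p90}, {p87, p89}, {p87, p90}, {p88, p89}, {p89, p90}, {p87, p88, p89}, {p87, p89, p90}, {p88, p89, p90}, {p87, p88, p89, p90}}.
int(A) = ⋃ {U ∈ τ : U ⊆ A}. Opens contained in A: ∅, {p88}, {p90}, {p88, p89}, {p88, p90}, {p88, p89, p90}.
Taking the union of these: int(A) = {p88, p89, p90}.
cl(A) = ⋂ {C closed : A ⊆ C}. Closed sets containing A: {p88, p89, p90}, {p87, p88, p89, p90}.
Intersecting these: cl(A) = {p88, p89, p90}.
∂A = cl(A) ∖ int(A) = {p88, p89, p90} ∖ {p88, p89, p90} = ∅.


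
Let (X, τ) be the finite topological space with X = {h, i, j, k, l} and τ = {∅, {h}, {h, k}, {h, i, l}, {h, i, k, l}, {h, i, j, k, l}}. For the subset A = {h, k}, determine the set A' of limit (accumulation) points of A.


A' = {i, j, k, l}

For each x ∈ X, list the open sets U ∈ τ with x ∈ U, then check whether U ∩ (A ∖ {x}) ≠ ∅ for every such U.
  x = h: open {h} ∋ x has {h} ∩ (A ∖ {h}) = ∅, so x is NOT a limit point.
  x = i: opens ∋ x are {h, i, l}, {h, i, k, l}, {h, i, j, k, l}; each meets A ∖ {i}, so x IS a limit point.
  x = j: opens ∋ x are {h, i, j, k, l}; each meets A ∖ {j}, so x IS a limit point.
  x = k: opens ∋ x are {h, k}, {h, i, k, l}, {h, i, j, k, l}; each meets A ∖ {k}, so x IS a limit point.
  x = l: opens ∋ x are {h, i, l}, {h, i, k, l}, {h, i, j, k, l}; each meets A ∖ {l}, so x IS a limit point.
Collecting: A' = {i, j, k, l}.


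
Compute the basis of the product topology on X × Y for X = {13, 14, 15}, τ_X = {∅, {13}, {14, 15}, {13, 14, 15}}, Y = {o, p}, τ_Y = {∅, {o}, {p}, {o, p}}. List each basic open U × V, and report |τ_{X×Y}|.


Basis B = {∅ × ∅, {13} × {o}, {13} × {p}, {13} × {o, p}, {14, 15} × {o}, {14, 15} × {p}, {13, 14, 15} × {o}, {13, 14, 15} × {p}, {14, 15} × {o, p}, {13, 14, 15} × {o, p}}; |τ_{X×Y}| = 16.

Enumerate products U × V with U ∈ τ_X, V ∈ τ_Y (deduplicated):
  ∅ × ∅ = {} (∅)
  {13} × {o} = {(13,o)}
  {13} × {p} = {(13,p)}
  {13} × {o, p} = {(13,o), (13,p)}
  {14, 15} × {o} = {(14,o), (15,o)}
  {14, 15} × {p} = {(14,p), (15,p)}
  {13, 14, 15} × {o} = {(13,o), (14,o), (15,o)}
  {13, 14, 15} × {p} = {(13,p), (14,p), (15,p)}
  {14, 15} × {o, p} = {(14,o), (14,p), (15,o), (15,p)}
  {13, 14, 15} × {o, p} = {(13,o), (13,p), (14,o), (14,p), (15,o), (15,p)}
These 10 distinct sets form the basis B.
Close under arbitrary unions to get τ_{X×Y}; counting gives |τ_{X×Y}| = 16.


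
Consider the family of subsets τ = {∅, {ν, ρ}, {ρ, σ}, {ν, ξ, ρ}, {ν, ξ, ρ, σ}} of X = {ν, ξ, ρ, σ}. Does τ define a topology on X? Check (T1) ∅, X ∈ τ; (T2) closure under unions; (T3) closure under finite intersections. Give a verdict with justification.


τ is NOT a topology on X.

Axiom (T1): ∅ ∈ τ? Yes; X ∈ τ? Yes.
Axiom (T2/T3): check pairwise unions and intersections of members of τ.
Counterexample for (T3): {ν, ρ} ∩ {ρ, σ} = {ρ} ∉ τ. Therefore τ is NOT a topology.


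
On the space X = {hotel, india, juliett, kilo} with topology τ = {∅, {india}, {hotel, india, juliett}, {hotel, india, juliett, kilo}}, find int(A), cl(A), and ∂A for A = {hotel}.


int(A) = ∅, cl(A) = {hotel, juliett, kilo}, ∂A = {hotel, juliett, kilo}.

Closed sets in (X, τ) are complements of opens:
  closed(X, τ) = {∅, {kilo}, {hotel, juliett, kilo}, {hotel, india, juliett, kilo}}.
int(A) = ⋃ {U ∈ τ : U ⊆ A}. Opens contained in A: ∅.
Taking the union of these: int(A) = ∅.
cl(A) = ⋂ {C closed : A ⊆ C}. Closed sets containing A: {hotel, juliett, kilo}, {hotel, india, juliett, kilo}.
Intersecting these: cl(A) = {hotel, juliett, kilo}.
∂A = cl(A) ∖ int(A) = {hotel, juliett, kilo} ∖ ∅ = {hotel, juliett, kilo}.


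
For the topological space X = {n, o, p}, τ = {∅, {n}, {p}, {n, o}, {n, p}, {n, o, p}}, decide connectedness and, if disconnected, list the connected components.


(X, τ) is disconnected; components = [{p}, {n, o}].

Find clopen sets (U ∈ τ with X ∖ U ∈ τ):
  U = ∅, X ∖ U = {n, o, p} — both open, so U is clopen.
  U = {p}, X ∖ U = {n, o} — both open, so U is clopen.
  U = {n, o}, X ∖ U = {p} — both open, so U is clopen.
  U = {n, o, p}, X ∖ U = ∅ — both open, so U is clopen.
Nontrivial clopen(s) exist: e.g. {p}. So (X, τ) is disconnected.
Compute connected components by grouping points that agree on all clopens:
  component: {p}
  component: {n, o}


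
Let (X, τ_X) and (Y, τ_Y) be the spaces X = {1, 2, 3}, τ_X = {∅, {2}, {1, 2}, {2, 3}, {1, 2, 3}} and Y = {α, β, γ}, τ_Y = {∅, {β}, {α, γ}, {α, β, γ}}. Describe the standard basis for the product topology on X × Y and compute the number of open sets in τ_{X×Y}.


Basis B = {∅ × ∅, {2} × {β}, {1, 2} × {β}, {2} × {α, γ}, {2, 3} × {β}, {1, 2, 3} × {β}, {2} × {α, β, γ}, {1, 2} × {α, γ}, {2, 3} × {α, γ}, {1, 2} × {α, β, γ}, {1, 2, 3} × {α, γ}, {2, 3} × {α, β, γ}, {1, 2, 3} × {α, β, γ}}; |τ_{X×Y}| = 25.

Enumerate products U × V with U ∈ τ_X, V ∈ τ_Y (deduplicated):
  ∅ × ∅ = {} (∅)
  {2} × {β} = {(2,β)}
  {1, 2} × {β} = {(1,β), (2,β)}
  {2} × {α, γ} = {(2,α), (2,γ)}
  {2, 3} × {β} = {(2,β), (3,β)}
  {1, 2, 3} × {β} = {(1,β), (2,β), (3,β)}
  {2} × {α, β, γ} = {(2,α), (2,β), (2,γ)}
  {1, 2} × {α, γ} = {(1,α), (1,γ), (2,α), (2,γ)}
  {2, 3} × {α, γ} = {(2,α), (2,γ), (3,α), (3,γ)}
  {1, 2} × {α, β, γ} = {(1,α), (1,β), (1,γ), (2,α), (2,β), (2,γ)}
  {1, 2, 3} × {α, γ} = {(1,α), (1,γ), (2,α), (2,γ), (3,α), (3,γ)}
  {2, 3} × {α, β, γ} = {(2,α), (2,β), (2,γ), (3,α), (3,β), (3,γ)}
  {1, 2, 3} × {α, β, γ} = {(1,α), (1,β), (1,γ), (2,α), (2,β), (2,γ), (3,α), (3,β), (3,γ)}
These 13 distinct sets form the basis B.
Close under arbitrary unions to get τ_{X×Y}; counting gives |τ_{X×Y}| = 25.


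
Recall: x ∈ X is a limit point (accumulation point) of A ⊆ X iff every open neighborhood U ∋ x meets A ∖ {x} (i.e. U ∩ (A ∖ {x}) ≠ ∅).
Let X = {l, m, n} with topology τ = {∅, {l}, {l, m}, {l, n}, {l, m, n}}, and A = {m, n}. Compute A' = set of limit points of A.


A' = ∅

For each x ∈ X, list the open sets U ∈ τ with x ∈ U, then check whether U ∩ (A ∖ {x}) ≠ ∅ for every such U.
  x = l: open {l} ∋ x has {l} ∩ (A ∖ {l}) = ∅, so x is NOT a limit point.
  x = m: open {l, m} ∋ x has {l, m} ∩ (A ∖ {m}) = ∅, so x is NOT a limit point.
  x = n: open {l, n} ∋ x has {l, n} ∩ (A ∖ {n}) = ∅, so x is NOT a limit point.
Collecting: A' = ∅.


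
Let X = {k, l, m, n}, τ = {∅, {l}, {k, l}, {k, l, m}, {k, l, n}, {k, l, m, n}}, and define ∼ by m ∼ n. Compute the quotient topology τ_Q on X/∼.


X/∼ = {[k], [l], [m=n]}; |τ_Q| = 4.

Equivalence classes: [k], [l], [m=n].
Quotient map π: X → X/∼ sends k ↦ [k], l ↦ [l], m ↦ [m=n], n ↦ [m=n].
For each subset V ⊆ X/∼, compute π^{-1}(V) ⊆ X and check whether π^{-1}(V) ∈ τ. V is open in τ_Q iff π^{-1}(V) ∈ τ.
  V = {}: π^{-1}(V) = ∅ ∈ τ ✓.
  V = {[k]}: π^{-1}(V) = {k} ∉ τ ✗.
  V = {[l]}: π^{-1}(V) = {l} ∈ τ ✓.
  V = {[k], [l]}: π^{-1}(V) = {k, l} ∈ τ ✓.
  V = {[m=n]}: π^{-1}(V) = {m, n} ∉ τ ✗.
  V = {[k], [m=n]}: π^{-1}(V) = {k, m, n} ∉ τ ✗.
  V = {[l], [m=n]}: π^{-1}(V) = {l, m, n} ∉ τ ✗.
  V = {[k], [l], [m=n]}: π^{-1}(V) = {k, l, m, n} ∈ τ ✓.
Open sets in the quotient: τ_Q = {{}, {[l]}, {[k], [l]}, {[k], [l], [m=n]}} (4 elements).


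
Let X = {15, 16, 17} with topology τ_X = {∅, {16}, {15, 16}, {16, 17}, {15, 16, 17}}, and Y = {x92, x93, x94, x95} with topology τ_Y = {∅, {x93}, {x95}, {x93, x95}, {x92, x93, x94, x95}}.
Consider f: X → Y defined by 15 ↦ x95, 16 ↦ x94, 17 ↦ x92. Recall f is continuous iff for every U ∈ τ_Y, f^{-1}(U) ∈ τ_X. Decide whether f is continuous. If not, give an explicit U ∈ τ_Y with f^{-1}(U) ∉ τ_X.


f is NOT continuous.

Compute f^{-1}(U) for each U ∈ τ_Y:
  U = ∅: f^{-1}(U) = ∅ ∈ τ_X ✓.
  U = {x93}: f^{-1}(U) = ∅ ∈ τ_X ✓.
  U = {x95}: f^{-1}(U) = {15} ∉ τ_X ✗.
  U = {x93, x95}: f^{-1}(U) = {15} ∉ τ_X ✗.
  U = {x92, x93, x94, x95}: f^{-1}(U) = {15, 16, 17} ∈ τ_X ✓.
Found U = {x95} with f^{-1}(U) = {15} not in τ_X. Therefore f is NOT continuous.


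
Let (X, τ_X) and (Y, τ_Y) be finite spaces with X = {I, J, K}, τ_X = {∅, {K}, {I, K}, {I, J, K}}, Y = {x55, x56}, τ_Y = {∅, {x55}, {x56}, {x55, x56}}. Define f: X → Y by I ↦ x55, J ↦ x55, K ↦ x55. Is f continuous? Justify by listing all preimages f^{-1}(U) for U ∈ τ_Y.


f IS continuous.

Compute f^{-1}(U) for each U ∈ τ_Y:
  U = ∅: f^{-1}(U) = ∅ ∈ τ_X ✓.
  U = {x55}: f^{-1}(U) = {I, J, K} ∈ τ_X ✓.
  U = {x56}: f^{-1}(U) = ∅ ∈ τ_X ✓.
  U = {x55, x56}: f^{-1}(U) = {I, J, K} ∈ τ_X ✓.
Every preimage lies in τ_X, so f IS continuous.


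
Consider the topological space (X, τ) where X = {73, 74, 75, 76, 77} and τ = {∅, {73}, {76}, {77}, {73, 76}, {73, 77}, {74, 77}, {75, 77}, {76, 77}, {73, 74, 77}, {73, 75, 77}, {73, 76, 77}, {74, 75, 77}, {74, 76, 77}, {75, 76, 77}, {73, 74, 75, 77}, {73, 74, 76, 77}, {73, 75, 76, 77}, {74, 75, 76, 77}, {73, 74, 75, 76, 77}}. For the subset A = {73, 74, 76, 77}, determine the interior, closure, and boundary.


int(A) = {73, 74, 76, 77}, cl(A) = {73, 74, 75, 76, 77}, ∂A = {75}.

Closed sets in (X, τ) are complements of opens:
  closed(X, τ) = {∅, {73}, {74}, {75}, {76}, {73, 74}, {73, 75}, {73, 76}, {74, 75}, {74, 76}, {75, 76}, {73, 74, 75}, {73, 74, 76}, {73, 75, 76}, {74, 75, 76}, {74, 75, 77}, {73, 74, 75, 76}, {73, 74, 75, 77}, {74, 75, 76, 77}, {73, 74, 75, 76, 77}}.
int(A) = ⋃ {U ∈ τ : U ⊆ A}. Opens contained in A: ∅, {73}, {76}, {77}, {73, 76}, {73, 77}, {74, 77}, {76, 77}, {73, 74, 77}, {73, 76, 77}, {74, 76, 77}, {73, 74, 76, 77}.
Taking the union of these: int(A) = {73, 74, 76, 77}.
cl(A) = ⋂ {C closed : A ⊆ C}. Closed sets containing A: {73, 74, 75, 76, 77}.
Intersecting these: cl(A) = {73, 74, 75, 76, 77}.
∂A = cl(A) ∖ int(A) = {73, 74, 75, 76, 77} ∖ {73, 74, 76, 77} = {75}.


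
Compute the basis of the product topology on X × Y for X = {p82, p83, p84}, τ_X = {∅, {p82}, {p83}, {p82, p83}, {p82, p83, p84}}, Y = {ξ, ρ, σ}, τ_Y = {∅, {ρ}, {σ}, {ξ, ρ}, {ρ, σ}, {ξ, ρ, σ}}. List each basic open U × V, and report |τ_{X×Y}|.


Basis B = {∅ × ∅, {p82} × {ρ}, {p82} × {σ}, {p83} × {ρ}, {p83} × {σ}, {p82} × {ξ, ρ}, {p82} × {ρ, σ}, {p82, p83} × {ρ}, {p82, p83} × {σ}, {p83} × {ξ, ρ}, {p83} × {ρ, σ}, {p82} × {ξ, ρ, σ}, {p82, p83, p84} × {ρ}, {p82, p83, p84} × {σ}, {p83} × {ξ, ρ, σ}, {p82, p83} × {ξ, ρ}, {p82, p83} × {ρ, σ}, {p82, p83} × {ξ, ρ, σ}, {p82, p83, p84} × {ξ, ρ}, {p82, p83, p84} × {ρ, σ}, {p82, p83, p84} × {ξ, ρ, σ}}; |τ_{X×Y}| = 70.

Enumerate products U × V with U ∈ τ_X, V ∈ τ_Y (deduplicated):
  ∅ × ∅ = {} (∅)
  {p82} × {ρ} = {(p82,ρ)}
  {p82} × {σ} = {(p82,σ)}
  {p83} × {ρ} = {(p83,ρ)}
  {p83} × {σ} = {(p83,σ)}
  {p82} × {ξ, ρ} = {(p82,ξ), (p82,ρ)}
  {p82} × {ρ, σ} = {(p82,ρ), (p82,σ)}
  {p82, p83} × {ρ} = {(p82,ρ), (p83,ρ)}
  {p82, p83} × {σ} = {(p82,σ), (p83,σ)}
  {p83} × {ξ, ρ} = {(p83,ξ), (p83,ρ)}
  {p83} × {ρ, σ} = {(p83,ρ), (p83,σ)}
  {p82} × {ξ, ρ, σ} = {(p82,ξ), (p82,ρ), (p82,σ)}
  {p82, p83, p84} × {ρ} = {(p82,ρ), (p83,ρ), (p84,ρ)}
  {p82, p83, p84} × {σ} = {(p82,σ), (p83,σ), (p84,σ)}
  {p83} × {ξ, ρ, σ} = {(p83,ξ), (p83,ρ), (p83,σ)}
  {p82, p83} × {ξ, ρ} = {(p82,ξ), (p82,ρ), (p83,ξ), (p83,ρ)}
  {p82, p83} × {ρ, σ} = {(p82,ρ), (p82,σ), (p83,ρ), (p83,σ)}
  {p82, p83} × {ξ, ρ, σ} = {(p82,ξ), (p82,ρ), (p82,σ), (p83,ξ), (p83,ρ), (p83,σ)}
  {p82, p83, p84} × {ξ, ρ} = {(p82,ξ), (p82,ρ), (p83,ξ), (p83,ρ), (p84,ξ), (p84,ρ)}
  {p82, p83, p84} × {ρ, σ} = {(p82,ρ), (p82,σ), (p83,ρ), (p83,σ), (p84,ρ), (p84,σ)}
  {p82, p83, p84} × {ξ, ρ, σ} = {(p82,ξ), (p82,ρ), (p82,σ), (p83,ξ), (p83,ρ), (p83,σ), (p84,ξ), (p84,ρ), (p84,σ)}
These 21 distinct sets form the basis B.
Close under arbitrary unions to get τ_{X×Y}; counting gives |τ_{X×Y}| = 70.


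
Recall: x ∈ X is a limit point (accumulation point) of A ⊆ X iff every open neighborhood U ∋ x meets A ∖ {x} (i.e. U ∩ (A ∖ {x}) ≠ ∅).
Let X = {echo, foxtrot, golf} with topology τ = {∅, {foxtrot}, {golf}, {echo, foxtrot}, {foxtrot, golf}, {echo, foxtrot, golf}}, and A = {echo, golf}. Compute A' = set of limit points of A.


A' = ∅

For each x ∈ X, list the open sets U ∈ τ with x ∈ U, then check whether U ∩ (A ∖ {x}) ≠ ∅ for every such U.
  x = echo: open {echo, foxtrot} ∋ x has {echo, foxtrot} ∩ (A ∖ {echo}) = ∅, so x is NOT a limit point.
  x = foxtrot: open {foxtrot} ∋ x has {foxtrot} ∩ (A ∖ {foxtrot}) = ∅, so x is NOT a limit point.
  x = golf: open {golf} ∋ x has {golf} ∩ (A ∖ {golf}) = ∅, so x is NOT a limit point.
Collecting: A' = ∅.


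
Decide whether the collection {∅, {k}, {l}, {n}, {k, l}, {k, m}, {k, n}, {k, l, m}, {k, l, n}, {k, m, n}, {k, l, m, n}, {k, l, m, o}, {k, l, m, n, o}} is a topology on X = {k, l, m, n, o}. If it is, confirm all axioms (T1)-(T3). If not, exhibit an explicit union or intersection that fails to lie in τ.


τ is NOT a topology on X.

Axiom (T1): ∅ ∈ τ? Yes; X ∈ τ? Yes.
Axiom (T2/T3): check pairwise unions and intersections of members of τ.
Counterexample for (T2): {l} ∪ {n} = {l, n} ∉ τ. Therefore τ is NOT a topology.


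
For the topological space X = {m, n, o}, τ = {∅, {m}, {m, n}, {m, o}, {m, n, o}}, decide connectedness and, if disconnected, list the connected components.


(X, τ) is connected.

Find clopen sets (U ∈ τ with X ∖ U ∈ τ):
  U = ∅, X ∖ U = {m, n, o} — both open, so U is clopen.
  U = {m, n, o}, X ∖ U = ∅ — both open, so U is clopen.
Only trivial clopens (∅ and X) exist, so (X, τ) is connected.
Compute connected components by grouping points that agree on all clopens:
  component: {m, n, o}


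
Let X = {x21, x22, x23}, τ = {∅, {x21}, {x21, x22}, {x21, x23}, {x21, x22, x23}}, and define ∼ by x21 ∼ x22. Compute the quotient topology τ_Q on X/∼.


X/∼ = {[x21=x22], [x23]}; |τ_Q| = 3.

Equivalence classes: [x21=x22], [x23].
Quotient map π: X → X/∼ sends x21 ↦ [x21=x22], x22 ↦ [x21=x22], x23 ↦ [x23].
For each subset V ⊆ X/∼, compute π^{-1}(V) ⊆ X and check whether π^{-1}(V) ∈ τ. V is open in τ_Q iff π^{-1}(V) ∈ τ.
  V = {}: π^{-1}(V) = ∅ ∈ τ ✓.
  V = {[x21=x22]}: π^{-1}(V) = {x21, x22} ∈ τ ✓.
  V = {[x23]}: π^{-1}(V) = {x23} ∉ τ ✗.
  V = {[x21=x22], [x23]}: π^{-1}(V) = {x21, x22, x23} ∈ τ ✓.
Open sets in the quotient: τ_Q = {{}, {[x21=x22]}, {[x21=x22], [x23]}} (3 elements).


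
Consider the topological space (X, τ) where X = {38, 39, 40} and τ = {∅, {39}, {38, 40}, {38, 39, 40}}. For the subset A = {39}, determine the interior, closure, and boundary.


int(A) = {39}, cl(A) = {39}, ∂A = ∅.

Closed sets in (X, τ) are complements of opens:
  closed(X, τ) = {∅, {39}, {38, 40}, {38, 39, 40}}.
int(A) = ⋃ {U ∈ τ : U ⊆ A}. Opens contained in A: ∅, {39}.
Taking the union of these: int(A) = {39}.
cl(A) = ⋂ {C closed : A ⊆ C}. Closed sets containing A: {39}, {38, 39, 40}.
Intersecting these: cl(A) = {39}.
∂A = cl(A) ∖ int(A) = {39} ∖ {39} = ∅.


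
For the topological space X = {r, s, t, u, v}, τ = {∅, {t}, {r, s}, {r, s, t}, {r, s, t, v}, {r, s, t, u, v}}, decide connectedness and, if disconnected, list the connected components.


(X, τ) is connected.

Find clopen sets (U ∈ τ with X ∖ U ∈ τ):
  U = ∅, X ∖ U = {r, s, t, u, v} — both open, so U is clopen.
  U = {r, s, t, u, v}, X ∖ U = ∅ — both open, so U is clopen.
Only trivial clopens (∅ and X) exist, so (X, τ) is connected.
Compute connected components by grouping points that agree on all clopens:
  component: {r, s, t, u, v}


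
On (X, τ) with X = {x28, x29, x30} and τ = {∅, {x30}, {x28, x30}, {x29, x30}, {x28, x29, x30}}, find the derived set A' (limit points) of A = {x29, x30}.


A' = {x28, x29}

For each x ∈ X, list the open sets U ∈ τ with x ∈ U, then check whether U ∩ (A ∖ {x}) ≠ ∅ for every such U.
  x = x28: opens ∋ x are {x28, x30}, {x28, x29, x30}; each meets A ∖ {x28}, so x IS a limit point.
  x = x29: opens ∋ x are {x29, x30}, {x28, x29, x30}; each meets A ∖ {x29}, so x IS a limit point.
  x = x30: open {x30} ∋ x has {x30} ∩ (A ∖ {x30}) = ∅, so x is NOT a limit point.
Collecting: A' = {x28, x29}.


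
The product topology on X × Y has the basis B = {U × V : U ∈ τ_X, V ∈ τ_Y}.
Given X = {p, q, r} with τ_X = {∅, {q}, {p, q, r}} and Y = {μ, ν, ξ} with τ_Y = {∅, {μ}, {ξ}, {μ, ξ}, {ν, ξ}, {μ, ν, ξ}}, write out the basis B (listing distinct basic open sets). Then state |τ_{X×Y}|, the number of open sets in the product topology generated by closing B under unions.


Basis B = {∅ × ∅, {q} × {μ}, {q} × {ξ}, {q} × {μ, ξ}, {q} × {ν, ξ}, {p, q, r} × {μ}, {p, q, r} × {ξ}, {q} × {μ, ν, ξ}, {p, q, r} × {μ, ξ}, {p, q, r} × {ν, ξ}, {p, q, r} × {μ, ν, ξ}}; |τ_{X×Y}| = 18.

Enumerate products U × V with U ∈ τ_X, V ∈ τ_Y (deduplicated):
  ∅ × ∅ = {} (∅)
  {q} × {μ} = {(q,μ)}
  {q} × {ξ} = {(q,ξ)}
  {q} × {μ, ξ} = {(q,μ), (q,ξ)}
  {q} × {ν, ξ} = {(q,ν), (q,ξ)}
  {p, q, r} × {μ} = {(p,μ), (q,μ), (r,μ)}
  {p, q, r} × {ξ} = {(p,ξ), (q,ξ), (r,ξ)}
  {q} × {μ, ν, ξ} = {(q,μ), (q,ν), (q,ξ)}
  {p, q, r} × {μ, ξ} = {(p,μ), (p,ξ), (q,μ), (q,ξ), (r,μ), (r,ξ)}
  {p, q, r} × {ν, ξ} = {(p,ν), (p,ξ), (q,ν), (q,ξ), (r,ν), (r,ξ)}
  {p, q, r} × {μ, ν, ξ} = {(p,μ), (p,ν), (p,ξ), (q,μ), (q,ν), (q,ξ), (r,μ), (r,ν), (r,ξ)}
These 11 distinct sets form the basis B.
Close under arbitrary unions to get τ_{X×Y}; counting gives |τ_{X×Y}| = 18.


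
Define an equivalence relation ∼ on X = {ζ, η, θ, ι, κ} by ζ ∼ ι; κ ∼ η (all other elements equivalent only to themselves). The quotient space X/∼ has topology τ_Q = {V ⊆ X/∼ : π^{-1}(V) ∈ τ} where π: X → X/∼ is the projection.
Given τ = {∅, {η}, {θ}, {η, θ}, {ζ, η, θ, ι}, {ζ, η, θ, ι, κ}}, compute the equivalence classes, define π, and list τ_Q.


X/∼ = {[ζ=ι], [η=κ], [θ]}; |τ_Q| = 3.

Equivalence classes: [ζ=ι], [η=κ], [θ].
Quotient map π: X → X/∼ sends ζ ↦ [ζ=ι], η ↦ [η=κ], θ ↦ [θ], ι ↦ [ζ=ι], κ ↦ [η=κ].
For each subset V ⊆ X/∼, compute π^{-1}(V) ⊆ X and check whether π^{-1}(V) ∈ τ. V is open in τ_Q iff π^{-1}(V) ∈ τ.
  V = {}: π^{-1}(V) = ∅ ∈ τ ✓.
  V = {[ζ=ι]}: π^{-1}(V) = {ζ, ι} ∉ τ ✗.
  V = {[η=κ]}: π^{-1}(V) = {η, κ} ∉ τ ✗.
  V = {[ζ=ι], [η=κ]}: π^{-1}(V) = {ζ, η, ι, κ} ∉ τ ✗.
  V = {[θ]}: π^{-1}(V) = {θ} ∈ τ ✓.
  V = {[ζ=ι], [θ]}: π^{-1}(V) = {ζ, θ, ι} ∉ τ ✗.
  V = {[η=κ], [θ]}: π^{-1}(V) = {η, θ, κ} ∉ τ ✗.
  V = {[ζ=ι], [η=κ], [θ]}: π^{-1}(V) = {ζ, η, θ, ι, κ} ∈ τ ✓.
Open sets in the quotient: τ_Q = {{}, {[θ]}, {[ζ=ι], [η=κ], [θ]}} (3 elements).


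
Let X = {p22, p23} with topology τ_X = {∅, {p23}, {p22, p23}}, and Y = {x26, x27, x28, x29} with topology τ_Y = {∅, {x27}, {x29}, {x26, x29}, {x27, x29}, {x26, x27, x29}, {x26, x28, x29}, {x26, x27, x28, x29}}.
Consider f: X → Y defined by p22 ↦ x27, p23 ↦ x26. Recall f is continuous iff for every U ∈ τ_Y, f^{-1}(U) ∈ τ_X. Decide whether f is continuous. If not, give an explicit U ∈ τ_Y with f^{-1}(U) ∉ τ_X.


f is NOT continuous.

Compute f^{-1}(U) for each U ∈ τ_Y:
  U = ∅: f^{-1}(U) = ∅ ∈ τ_X ✓.
  U = {x27}: f^{-1}(U) = {p22} ∉ τ_X ✗.
  U = {x29}: f^{-1}(U) = ∅ ∈ τ_X ✓.
  U = {x26, x29}: f^{-1}(U) = {p23} ∈ τ_X ✓.
  U = {x27, x29}: f^{-1}(U) = {p22} ∉ τ_X ✗.
  U = {x26, x27, x29}: f^{-1}(U) = {p22, p23} ∈ τ_X ✓.
  U = {x26, x28, x29}: f^{-1}(U) = {p23} ∈ τ_X ✓.
  U = {x26, x27, x28, x29}: f^{-1}(U) = {p22, p23} ∈ τ_X ✓.
Found U = {x27} with f^{-1}(U) = {p22} not in τ_X. Therefore f is NOT continuous.


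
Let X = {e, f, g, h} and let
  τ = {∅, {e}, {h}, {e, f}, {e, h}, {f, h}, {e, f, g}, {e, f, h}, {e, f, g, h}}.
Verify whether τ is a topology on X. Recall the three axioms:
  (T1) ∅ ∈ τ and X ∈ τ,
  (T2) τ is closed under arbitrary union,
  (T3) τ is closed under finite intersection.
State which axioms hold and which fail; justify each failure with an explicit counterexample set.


τ is NOT a topology on X.

Axiom (T1): ∅ ∈ τ? Yes; X ∈ τ? Yes.
Axiom (T2/T3): check pairwise unions and intersections of members of τ.
Counterexample for (T3): {e, f} ∩ {f, h} = {f} ∉ τ. Therefore τ is NOT a topology.


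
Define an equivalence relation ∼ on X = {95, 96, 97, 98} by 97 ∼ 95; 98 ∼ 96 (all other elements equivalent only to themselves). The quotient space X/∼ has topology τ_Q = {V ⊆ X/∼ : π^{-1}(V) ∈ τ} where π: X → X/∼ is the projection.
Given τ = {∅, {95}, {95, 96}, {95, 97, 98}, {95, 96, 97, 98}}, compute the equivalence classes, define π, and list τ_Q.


X/∼ = {[95=97], [96=98]}; |τ_Q| = 2.

Equivalence classes: [95=97], [96=98].
Quotient map π: X → X/∼ sends 95 ↦ [95=97], 96 ↦ [96=98], 97 ↦ [95=97], 98 ↦ [96=98].
For each subset V ⊆ X/∼, compute π^{-1}(V) ⊆ X and check whether π^{-1}(V) ∈ τ. V is open in τ_Q iff π^{-1}(V) ∈ τ.
  V = {}: π^{-1}(V) = ∅ ∈ τ ✓.
  V = {[95=97]}: π^{-1}(V) = {95, 97} ∉ τ ✗.
  V = {[96=98]}: π^{-1}(V) = {96, 98} ∉ τ ✗.
  V = {[95=97], [96=98]}: π^{-1}(V) = {95, 96, 97, 98} ∈ τ ✓.
Open sets in the quotient: τ_Q = {{}, {[95=97], [96=98]}} (2 elements).


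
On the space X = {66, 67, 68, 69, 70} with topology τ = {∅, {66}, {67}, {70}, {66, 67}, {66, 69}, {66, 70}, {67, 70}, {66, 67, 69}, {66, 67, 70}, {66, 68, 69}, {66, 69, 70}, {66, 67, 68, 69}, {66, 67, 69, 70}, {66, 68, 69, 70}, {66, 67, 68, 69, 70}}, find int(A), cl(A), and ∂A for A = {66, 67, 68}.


int(A) = {66, 67}, cl(A) = {66, 67, 68, 69}, ∂A = {68, 69}.

Closed sets in (X, τ) are complements of opens:
  closed(X, τ) = {∅, {67}, {68}, {70}, {67, 68}, {67, 70}, {68, 69}, {68, 70}, {66, 68, 69}, {67, 68, 69}, {67, 68, 70}, {68, 69, 70}, {66, 67, 68, 69}, {66, 68, 69, 70}, {67, 68, 69, 70}, {66, 67, 68, 69, 70}}.
int(A) = ⋃ {U ∈ τ : U ⊆ A}. Opens contained in A: ∅, {66}, {67}, {66, 67}.
Taking the union of these: int(A) = {66, 67}.
cl(A) = ⋂ {C closed : A ⊆ C}. Closed sets containing A: {66, 67, 68, 69}, {66, 67, 68, 69, 70}.
Intersecting these: cl(A) = {66, 67, 68, 69}.
∂A = cl(A) ∖ int(A) = {66, 67, 68, 69} ∖ {66, 67} = {68, 69}.


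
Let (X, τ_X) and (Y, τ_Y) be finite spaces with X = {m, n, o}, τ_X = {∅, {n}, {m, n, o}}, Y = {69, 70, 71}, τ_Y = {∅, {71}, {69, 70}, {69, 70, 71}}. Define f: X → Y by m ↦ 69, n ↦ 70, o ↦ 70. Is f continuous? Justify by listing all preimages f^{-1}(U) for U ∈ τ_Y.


f IS continuous.

Compute f^{-1}(U) for each U ∈ τ_Y:
  U = ∅: f^{-1}(U) = ∅ ∈ τ_X ✓.
  U = {71}: f^{-1}(U) = ∅ ∈ τ_X ✓.
  U = {69, 70}: f^{-1}(U) = {m, n, o} ∈ τ_X ✓.
  U = {69, 70, 71}: f^{-1}(U) = {m, n, o} ∈ τ_X ✓.
Every preimage lies in τ_X, so f IS continuous.


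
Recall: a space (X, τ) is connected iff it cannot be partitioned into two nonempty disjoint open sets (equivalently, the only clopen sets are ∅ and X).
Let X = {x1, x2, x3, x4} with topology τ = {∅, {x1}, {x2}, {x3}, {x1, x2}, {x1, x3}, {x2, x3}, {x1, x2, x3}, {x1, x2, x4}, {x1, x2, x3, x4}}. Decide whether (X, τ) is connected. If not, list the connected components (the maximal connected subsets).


(X, τ) is disconnected; components = [{x3}, {x1, x2, x4}].

Find clopen sets (U ∈ τ with X ∖ U ∈ τ):
  U = ∅, X ∖ U = {x1, x2, x3, x4} — both open, so U is clopen.
  U = {x3}, X ∖ U = {x1, x2, x4} — both open, so U is clopen.
  U = {x1, x2, x4}, X ∖ U = {x3} — both open, so U is clopen.
  U = {x1, x2, x3, x4}, X ∖ U = ∅ — both open, so U is clopen.
Nontrivial clopen(s) exist: e.g. {x3}. So (X, τ) is disconnected.
Compute connected components by grouping points that agree on all clopens:
  component: {x3}
  component: {x1, x2, x4}


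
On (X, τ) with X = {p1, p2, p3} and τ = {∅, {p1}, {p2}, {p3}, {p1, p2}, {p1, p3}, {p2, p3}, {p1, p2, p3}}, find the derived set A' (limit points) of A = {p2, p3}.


A' = ∅

For each x ∈ X, list the open sets U ∈ τ with x ∈ U, then check whether U ∩ (A ∖ {x}) ≠ ∅ for every such U.
  x = p1: open {p1} ∋ x has {p1} ∩ (A ∖ {p1}) = ∅, so x is NOT a limit point.
  x = p2: open {p2} ∋ x has {p2} ∩ (A ∖ {p2}) = ∅, so x is NOT a limit point.
  x = p3: open {p3} ∋ x has {p3} ∩ (A ∖ {p3}) = ∅, so x is NOT a limit point.
Collecting: A' = ∅.


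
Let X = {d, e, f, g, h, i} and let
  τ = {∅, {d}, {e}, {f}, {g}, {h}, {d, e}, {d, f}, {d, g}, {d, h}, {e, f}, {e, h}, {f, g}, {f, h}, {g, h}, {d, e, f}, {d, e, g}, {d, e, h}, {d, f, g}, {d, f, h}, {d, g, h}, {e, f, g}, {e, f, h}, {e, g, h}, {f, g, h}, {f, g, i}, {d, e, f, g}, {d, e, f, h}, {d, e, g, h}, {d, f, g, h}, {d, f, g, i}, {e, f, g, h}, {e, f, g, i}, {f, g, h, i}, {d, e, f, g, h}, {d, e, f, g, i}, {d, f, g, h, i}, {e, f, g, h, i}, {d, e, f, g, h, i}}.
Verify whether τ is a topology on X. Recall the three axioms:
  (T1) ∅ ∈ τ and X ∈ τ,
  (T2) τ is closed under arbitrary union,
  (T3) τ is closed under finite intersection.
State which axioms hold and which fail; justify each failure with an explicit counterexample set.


τ is NOT a topology on X.

Axiom (T1): ∅ ∈ τ? Yes; X ∈ τ? Yes.
Axiom (T2/T3): check pairwise unions and intersections of members of τ.
Counterexample for (T2): {e} ∪ {g} = {e, g} ∉ τ. Therefore τ is NOT a topology.
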